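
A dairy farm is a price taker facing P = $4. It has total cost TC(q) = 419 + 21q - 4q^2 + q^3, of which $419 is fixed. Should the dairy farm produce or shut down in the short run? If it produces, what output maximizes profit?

From TC, MC = TC'(q) = 21 - 8q + 3q^2 and AVC = VC/q = 21 - 4q + q^2.
The AVC parabola has its vertex at q = 4/2 = 2, where AVC = 21 - 4·2 + 2^2 = $17.
P = $4 lies below min AVC = $17; no output level covers variable cost.
Best response: produce nothing and absorb the $419 fixed cost.

Shut down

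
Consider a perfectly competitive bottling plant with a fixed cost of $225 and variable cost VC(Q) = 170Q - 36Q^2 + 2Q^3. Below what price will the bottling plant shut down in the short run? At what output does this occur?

Short-run supply begins at min AVC. From VC = 170Q - 36Q^2 + 2Q^3, AVC = 170 - 36Q + 2Q^2.
At the minimum of AVC, MC = AVC. MC = 170 - 72Q + 6Q^2; setting MC = AVC gives 4Q^2 - 36Q = 0, so Q = 9. min AVC = 8.
For P < $8 the firm produces nothing.

$8 per unit, at Q = 9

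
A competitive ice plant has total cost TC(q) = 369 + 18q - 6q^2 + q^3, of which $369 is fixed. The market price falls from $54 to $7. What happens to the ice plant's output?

Output falls from 6 to 0 (the firm shuts down)

MC = 18 - 12q + 3q^2; the shutdown threshold is min AVC = $9 (at q = 3).
With P = $54 above the shutdown price, P = MC gives q = 6.
At P = $7 < min AVC = $9, price no longer covers variable cost at any output, so the firm shuts down: q = 0.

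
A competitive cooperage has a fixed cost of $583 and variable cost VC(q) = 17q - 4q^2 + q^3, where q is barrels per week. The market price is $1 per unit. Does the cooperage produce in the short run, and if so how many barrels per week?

Shut down

Variable cost is VC = 17q - 4q^2 + q^3, so AVC = VC/q = 17 - 4q + q^2 and MC = dTC/dq = 17 - 8q + 3q^2.
AVC is minimized where dAVC/dq = -4 + 2q = 0, at q = 2; min AVC = 17 - 4·2 + 2^2 = $13.
P = $1 lies below min AVC = $13; no output level covers variable cost.
The firm minimizes its loss by shutting down and losing only its fixed cost of $583.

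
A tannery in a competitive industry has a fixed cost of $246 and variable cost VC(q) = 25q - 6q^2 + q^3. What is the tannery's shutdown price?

$16 per unit

The firm shuts down when price falls below the minimum of average variable cost. AVC = VC/q = 25 - 6q + q^2.
dAVC/dq = -6 + 2q = 0 gives q = 3. min AVC = 25 - 6·3 + 3^2 = 16.
The firm shuts down for any P below $16.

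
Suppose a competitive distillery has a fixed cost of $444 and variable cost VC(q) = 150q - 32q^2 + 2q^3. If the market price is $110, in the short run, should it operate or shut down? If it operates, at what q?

Produce at q = 10

Variable cost is VC = 150q - 32q^2 + 2q^3, so AVC = VC/q = 150 - 32q + 2q^2 and MC = dTC/dq = 150 - 64q + 6q^2.
AVC is minimized where dAVC/dq = -32 + 4q = 0, at q = 8; min AVC = 150 - 32·8 + 2·8^2 = $22.
Since P = $110 ≥ min AVC = $22, price covers variable cost and the firm should produce.
Solving P = MC: 40 - 64q + 6q^2 = 0 ⇒ q = 2/3 or 10. On the upward-sloping branch, q* = 10.
Check: AVC at q = 10 is $30 ≤ P, so revenue covers variable cost.
Profit = P·q − TC = 110·10 − 744 = $356.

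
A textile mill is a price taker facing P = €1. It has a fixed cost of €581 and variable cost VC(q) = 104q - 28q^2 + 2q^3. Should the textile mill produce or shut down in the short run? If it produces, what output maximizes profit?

Variable cost is VC = 104q - 28q^2 + 2q^3, so AVC = VC/q = 104 - 28q + 2q^2 and MC = dTC/dq = 104 - 56q + 6q^2.
AVC is minimized where dAVC/dq = -28 + 4q = 0, at q = 7; min AVC = 104 - 28·7 + 2·7^2 = €6.
P = €1 lies below min AVC = €6; no output level covers variable cost.
Best response: produce nothing and absorb the €581 fixed cost.

Shut down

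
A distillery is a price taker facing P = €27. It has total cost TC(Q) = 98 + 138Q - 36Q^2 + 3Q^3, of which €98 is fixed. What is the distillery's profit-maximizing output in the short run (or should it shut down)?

Shut down

Strip out fixed cost: VC = 138Q - 36Q^2 + 3Q^3. Then AVC = 138 - 36Q + 3Q^2 and MC = 138 - 72Q + 9Q^2.
The AVC parabola has its vertex at Q = 36/6 = 6, where AVC = 138 - 36·6 + 3·6^2 = €30.
With P < min AVC (€27 < €30), every unit sold adds to the loss.
Shutting down limits the loss to fixed cost, €98.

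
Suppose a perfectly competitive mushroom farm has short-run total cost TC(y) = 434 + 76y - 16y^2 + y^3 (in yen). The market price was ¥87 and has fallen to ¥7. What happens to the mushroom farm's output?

AVC = 76 - 16y + y^2, minimized at y = 8 where min AVC = ¥12. MC = 76 - 32y + 3y^2.
With P = ¥87 above the shutdown price, P = MC gives y = 11.
At P = ¥7 < min AVC = ¥12, price no longer covers variable cost at any output, so the firm shuts down: y = 0.

Output falls from 11 to 0 (the firm shuts down)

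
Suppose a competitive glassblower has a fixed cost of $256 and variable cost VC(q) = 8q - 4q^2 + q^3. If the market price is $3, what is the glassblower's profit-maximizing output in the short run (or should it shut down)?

Strip out fixed cost: VC = 8q - 4q^2 + q^3. Then AVC = 8 - 4q + q^2 and MC = 8 - 8q + 3q^2.
The AVC parabola has its vertex at q = 4/2 = 2, where AVC = 8 - 4·2 + 2^2 = $4.
P = $3 lies below min AVC = $4; no output level covers variable cost.
Shutting down limits the loss to fixed cost, $256.

Shut down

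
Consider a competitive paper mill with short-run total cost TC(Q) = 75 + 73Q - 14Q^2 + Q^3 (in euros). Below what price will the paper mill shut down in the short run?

€24 per unit

The firm shuts down when price falls below the minimum of average variable cost. AVC = VC/Q = 73 - 14Q + Q^2.
dAVC/dQ = -14 + 2Q = 0 gives Q = 7. min AVC = 73 - 14·7 + 7^2 = 24.
The firm shuts down for any P below €24.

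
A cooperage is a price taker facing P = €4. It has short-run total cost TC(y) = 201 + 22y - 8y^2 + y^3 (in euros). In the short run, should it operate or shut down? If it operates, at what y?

Strip out fixed cost: VC = 22y - 8y^2 + y^3. Then AVC = 22 - 8y + y^2 and MC = 22 - 16y + 3y^2.
The AVC parabola has its vertex at y = 8/2 = 4, where AVC = 22 - 8·4 + 4^2 = €6.
P = €4 lies below min AVC = €6; no output level covers variable cost.
Shutting down limits the loss to fixed cost, €201.

Shut down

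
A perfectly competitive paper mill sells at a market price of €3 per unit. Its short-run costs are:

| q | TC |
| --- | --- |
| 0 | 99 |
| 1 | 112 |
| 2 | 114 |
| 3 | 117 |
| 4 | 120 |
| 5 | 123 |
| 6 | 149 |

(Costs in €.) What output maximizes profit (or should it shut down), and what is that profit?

Profit at each row (π = 3q − TC): q=0: -99; q=1: -109; q=2: -108; q=3: -108; q=4: -108; q=5: -108; q=6: -131.
Profit is highest at q = 0. Equivalently, the lowest AVC in the table is 24/5 ≈ €4.80 at q = 5, and P = €3 falls below it — price never covers variable cost, so the firm shuts down and loses only its fixed cost.

q = 0 (shut down); profit = -€99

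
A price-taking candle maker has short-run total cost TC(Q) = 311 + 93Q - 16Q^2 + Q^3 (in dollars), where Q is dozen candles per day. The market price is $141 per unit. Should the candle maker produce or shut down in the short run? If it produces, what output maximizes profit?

Produce at Q = 12

Strip out fixed cost: VC = 93Q - 16Q^2 + Q^3. Then AVC = 93 - 16Q + Q^2 and MC = 93 - 32Q + 3Q^2.
The AVC parabola has its vertex at Q = 16/2 = 8, where AVC = 93 - 16·8 + 8^2 = $29.
P = $141 exceeds min AVC = $29, so the firm stays open.
P = MC gives -48 - 32Q + 3Q^2 = 0, with roots -4/3 and 12. Take the larger (rising MC): Q* = 12.
Check: AVC at Q = 12 is $45 ≤ P, so revenue covers variable cost.
Profit = P·Q − TC = 141·12 − 851 = $841.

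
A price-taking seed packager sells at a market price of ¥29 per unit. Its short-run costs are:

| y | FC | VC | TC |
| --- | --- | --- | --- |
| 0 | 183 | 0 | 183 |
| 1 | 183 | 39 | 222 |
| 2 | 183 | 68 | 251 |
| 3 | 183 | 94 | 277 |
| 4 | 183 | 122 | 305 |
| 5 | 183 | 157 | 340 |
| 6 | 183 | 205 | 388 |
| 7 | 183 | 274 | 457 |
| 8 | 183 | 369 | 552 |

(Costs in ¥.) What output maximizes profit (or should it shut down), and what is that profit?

Profit at each row (π = 29y − TC): y=0: -183; y=1: -193; y=2: -193; y=3: -190; y=4: -189; y=5: -195; y=6: -214; y=7: -254; y=8: -320.
Profit is highest at y = 0. Equivalently, the lowest AVC in the table is 122/4 ≈ ¥30.50 at y = 4, and P = ¥29 falls below it — price never covers variable cost, so the firm shuts down and loses only its fixed cost.

y = 0 (shut down); profit = -¥183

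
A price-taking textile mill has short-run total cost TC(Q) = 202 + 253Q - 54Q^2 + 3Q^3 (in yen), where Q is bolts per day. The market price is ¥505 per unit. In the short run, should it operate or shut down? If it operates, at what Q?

Produce at Q = 14

Strip out fixed cost: VC = 253Q - 54Q^2 + 3Q^3. Then AVC = 253 - 54Q + 3Q^2 and MC = 253 - 108Q + 9Q^2.
The AVC parabola has its vertex at Q = 54/6 = 9, where AVC = 253 - 54·9 + 3·9^2 = ¥10.
Since P = ¥505 ≥ min AVC = ¥10, price covers variable cost and the firm should produce.
P = MC gives -252 - 108Q + 9Q^2 = 0, with roots -2 and 14. Take the larger (rising MC): Q* = 14.
Check: AVC at Q = 14 is ¥85 ≤ P, so revenue covers variable cost.
Profit = P·Q − TC = 505·14 − 1392 = ¥5678.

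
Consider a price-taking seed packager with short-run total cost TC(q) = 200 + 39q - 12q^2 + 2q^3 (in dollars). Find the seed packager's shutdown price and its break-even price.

Shutdown price = $21; break-even price = $69

AVC = 39 - 12q + 2q^2; minimized at q = 3, giving min AVC = $21. That is the shutdown price.
ATC = 200/q + 39 - 12q + 2q^2. Setting dATC/dq = −200/q^2 − 12 + 4q = 0 gives q = 5 (since 4·5^3 − 12·5^2 = 200).
min ATC = 200/5 + 39 − 12·5 + 2·5^2 = $69. That is the break-even price.
For $21 ≤ P < $69 the firm produces at a loss; below $21 it shuts down.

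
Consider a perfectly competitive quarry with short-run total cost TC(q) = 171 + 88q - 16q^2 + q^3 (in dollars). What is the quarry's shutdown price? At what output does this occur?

The firm shuts down when price falls below the minimum of average variable cost. AVC = VC/q = 88 - 16q + q^2.
dAVC/dq = -16 + 2q = 0 gives q = 8. min AVC = 88 - 16·8 + 8^2 = 24.
The firm shuts down for any P below $24.

$24 per unit, at q = 8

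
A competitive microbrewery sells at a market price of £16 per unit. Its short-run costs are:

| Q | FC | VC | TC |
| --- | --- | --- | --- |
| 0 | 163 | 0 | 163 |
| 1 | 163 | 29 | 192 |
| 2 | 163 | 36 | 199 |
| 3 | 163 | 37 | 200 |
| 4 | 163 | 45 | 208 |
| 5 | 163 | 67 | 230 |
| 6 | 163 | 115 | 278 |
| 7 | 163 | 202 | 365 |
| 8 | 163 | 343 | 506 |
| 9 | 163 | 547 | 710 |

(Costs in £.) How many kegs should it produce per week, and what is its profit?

Profit at each row (π = 16Q − TC): Q=0: -163; Q=1: -176; Q=2: -167; Q=3: -152; Q=4: -144; Q=5: -150; Q=6: -182; Q=7: -253; Q=8: -378; Q=9: -566.
Profit is maximized at Q = 4. AVC there is 45/4 = £11.25 ≤ P, so producing beats shutting down (which would give -£163).

Q = 4; profit = -£144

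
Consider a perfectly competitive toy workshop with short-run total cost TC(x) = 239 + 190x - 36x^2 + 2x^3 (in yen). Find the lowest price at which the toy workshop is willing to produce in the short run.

¥28 per unit

The shutdown price is the minimum of AVC. VC = 190x - 36x^2 + 2x^3, so AVC = 190 - 36x + 2x^2.
At the minimum of AVC, MC = AVC. MC = 190 - 72x + 6x^2; setting MC = AVC gives 4x^2 - 36x = 0, so x = 9. min AVC = 28.
For P < ¥28 the firm produces nothing.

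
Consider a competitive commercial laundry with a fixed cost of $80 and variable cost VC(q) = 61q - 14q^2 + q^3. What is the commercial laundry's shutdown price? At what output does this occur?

$12 per unit, at q = 7

The firm shuts down when price falls below the minimum of average variable cost. AVC = VC/q = 61 - 14q + q^2.
At the minimum of AVC, MC = AVC. MC = 61 - 28q + 3q^2; setting MC = AVC gives 2q^2 - 14q = 0, so q = 7. min AVC = 12.
For P < $12 the firm produces nothing.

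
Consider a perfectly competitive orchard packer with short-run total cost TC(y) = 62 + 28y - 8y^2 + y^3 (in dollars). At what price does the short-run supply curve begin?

$12 per unit

Short-run supply begins at min AVC. From VC = 28y - 8y^2 + y^3, AVC = 28 - 8y + y^2.
dAVC/dy = -8 + 2y = 0 gives y = 4. min AVC = 28 - 8·4 + 4^2 = 12.
The firm shuts down for any P below $12.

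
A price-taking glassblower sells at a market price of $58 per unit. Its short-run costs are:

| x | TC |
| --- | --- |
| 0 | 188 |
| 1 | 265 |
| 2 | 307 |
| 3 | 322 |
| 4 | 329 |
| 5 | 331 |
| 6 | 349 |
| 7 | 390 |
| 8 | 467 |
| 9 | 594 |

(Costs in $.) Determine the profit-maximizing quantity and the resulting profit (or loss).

Tabulate TR − TC: x=0: -188; x=1: -207; x=2: -191; x=3: -148; x=4: -97; x=5: -41; x=6: -1; x=7: 16; x=8: -3; x=9: -72.
Profit is maximized at x = 7. AVC there is 202/7 = $28.86 ≤ P, so producing beats shutting down (which would give -$188).

x = 7; profit = $16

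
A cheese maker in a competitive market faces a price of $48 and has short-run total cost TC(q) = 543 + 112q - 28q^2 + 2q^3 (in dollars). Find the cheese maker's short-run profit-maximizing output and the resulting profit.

AVC = 112 - 28q + 2q^2; min AVC = $14 at q = 7. Since P = $48 ≥ min AVC, the firm produces.
With MC = 112 - 56q + 6q^2, P = MC on the upward-sloping part at q* = 8.
TR = 48·8 = 384. TC = 543 + 128 = 671. Profit = 384 − 671 = -$287.
Shutting down would mean losing the fixed cost of $543, so operating at a loss of $287 is better by $256.

Profit = -$287 at q = 8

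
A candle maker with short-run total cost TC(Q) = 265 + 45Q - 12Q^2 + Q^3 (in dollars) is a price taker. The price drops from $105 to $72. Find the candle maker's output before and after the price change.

MC = 45 - 24Q + 3Q^2; the shutdown threshold is min AVC = $9 (at Q = 6).
With P = $105 above the shutdown price, P = MC gives Q = 10.
At P = $72 ≥ min AVC, set P = MC: Q = 9. The firm stays open but cuts output.

Output falls from 10 to 9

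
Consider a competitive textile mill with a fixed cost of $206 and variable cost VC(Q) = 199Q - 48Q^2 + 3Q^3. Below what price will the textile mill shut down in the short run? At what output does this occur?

Short-run supply begins at min AVC. From VC = 199Q - 48Q^2 + 3Q^3, AVC = 199 - 48Q + 3Q^2.
At the minimum of AVC, MC = AVC. MC = 199 - 96Q + 9Q^2; setting MC = AVC gives 6Q^2 - 48Q = 0, so Q = 8. min AVC = 7.
For P < $7 the firm produces nothing.

$7 per unit, at Q = 8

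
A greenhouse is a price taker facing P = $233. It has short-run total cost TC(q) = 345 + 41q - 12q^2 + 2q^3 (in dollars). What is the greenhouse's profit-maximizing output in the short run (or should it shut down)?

Variable cost is VC = 41q - 12q^2 + 2q^3, so AVC = VC/q = 41 - 12q + 2q^2 and MC = dTC/dq = 41 - 24q + 6q^2.
The AVC parabola has its vertex at q = 12/4 = 3, where AVC = 41 - 12·3 + 2·3^2 = $23.
Since P = $233 ≥ min AVC = $23, price covers variable cost and the firm should produce.
P = MC gives -192 - 24q + 6q^2 = 0, with roots -4 and 8. Take the larger (rising MC): q* = 8.
Check: AVC at q = 8 is $73 ≤ P, so revenue covers variable cost.
Profit = P·q − TC = 233·8 − 929 = $935.

Produce at q = 8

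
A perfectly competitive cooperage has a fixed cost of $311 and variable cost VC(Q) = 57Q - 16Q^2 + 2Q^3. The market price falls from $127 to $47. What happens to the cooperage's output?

Output falls from 7 to 5

AVC = 57 - 16Q + 2Q^2, minimized at Q = 4 where min AVC = $25. MC = 57 - 32Q + 6Q^2.
At P = $127 ≥ min AVC, set P = MC on the rising branch: Q = 7.
At P = $47 ≥ min AVC, set P = MC: Q = 5. The firm stays open but cuts output.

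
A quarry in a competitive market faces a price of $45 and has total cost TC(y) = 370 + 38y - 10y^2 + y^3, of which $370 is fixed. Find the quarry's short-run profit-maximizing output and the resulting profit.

Profit = -$174 at y = 7

AVC = 38 - 10y + y^2; min AVC = $13 at y = 5. Since P = $45 ≥ min AVC, the firm produces.
With MC = 38 - 20y + 3y^2, P = MC on the upward-sloping part at y* = 7.
TR = 45·7 = 315. TC = 370 + 119 = 489. Profit = 315 − 489 = -$174.
Shutting down would mean losing the fixed cost of $370, so operating at a loss of $174 is better by $196.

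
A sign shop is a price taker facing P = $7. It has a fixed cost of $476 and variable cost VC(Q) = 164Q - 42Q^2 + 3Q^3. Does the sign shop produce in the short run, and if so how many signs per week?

From TC, MC = TC'(Q) = 164 - 84Q + 9Q^2 and AVC = VC/Q = 164 - 42Q + 3Q^2.
AVC is minimized where dAVC/dQ = -42 + 6Q = 0, at Q = 7; min AVC = 164 - 42·7 + 3·7^2 = $17.
P = $7 lies below min AVC = $17; no output level covers variable cost.
The firm minimizes its loss by shutting down and losing only its fixed cost of $476.

Shut down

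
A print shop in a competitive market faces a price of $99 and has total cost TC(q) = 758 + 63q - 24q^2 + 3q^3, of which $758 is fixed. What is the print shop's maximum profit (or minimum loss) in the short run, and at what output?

Profit = -$326 at q = 6

AVC = 63 - 24q + 3q^2; min AVC = $15 at q = 4. Since P = $99 ≥ min AVC, the firm produces.
MC = 63 - 48q + 9q^2. Setting P = MC and taking the root on the rising branch gives q* = 6.
TR = 99·6 = 594. TC = 758 + 162 = 920. Profit = 594 − 920 = -$326.
Shutting down would mean losing the fixed cost of $758, so operating at a loss of $326 is better by $432.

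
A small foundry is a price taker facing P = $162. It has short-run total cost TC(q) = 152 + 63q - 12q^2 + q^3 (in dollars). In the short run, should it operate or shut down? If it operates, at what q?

Produce at q = 11

From TC, MC = TC'(q) = 63 - 24q + 3q^2 and AVC = VC/q = 63 - 12q + q^2.
AVC hits its minimum where MC = AVC, at q = 6, giving min AVC = 63 - 12·6 + 6^2 = $27.
Because $162 ≥ $27, revenue can cover variable cost; the firm operates.
Set P = MC: 162 = 63 - 24q + 3q^2 → -99 - 24q + 3q^2 = 0. The roots are q = -3 and q = 11; the profit-maximizing output is on the rising part of MC, so q* = 11.
Check: AVC at q = 11 is $52 ≤ P, so revenue covers variable cost.
Profit = P·q − TC = 162·11 − 724 = $1058.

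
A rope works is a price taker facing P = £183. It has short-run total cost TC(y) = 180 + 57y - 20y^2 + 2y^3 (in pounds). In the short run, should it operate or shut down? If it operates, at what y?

Strip out fixed cost: VC = 57y - 20y^2 + 2y^3. Then AVC = 57 - 20y + 2y^2 and MC = 57 - 40y + 6y^2.
AVC is minimized where dAVC/dy = -20 + 4y = 0, at y = 5; min AVC = 57 - 20·5 + 2·5^2 = £7.
P = £183 exceeds min AVC = £7, so the firm stays open.
Set P = MC: 183 = 57 - 40y + 6y^2 → -126 - 40y + 6y^2 = 0. The roots are y = -7/3 and y = 9; the profit-maximizing output is on the rising part of MC, so y* = 9.
Check: AVC at y = 9 is £39 ≤ P, so revenue covers variable cost.
Profit = P·y − TC = 183·9 − 531 = £1116.

Produce at y = 9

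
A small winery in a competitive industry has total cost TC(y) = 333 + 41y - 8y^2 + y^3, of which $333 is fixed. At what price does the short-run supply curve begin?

$25 per unit

Short-run supply begins at min AVC. From VC = 41y - 8y^2 + y^3, AVC = 41 - 8y + y^2.
dAVC/dy = -8 + 2y = 0 gives y = 4. min AVC = 41 - 8·4 + 4^2 = 25.
So the shutdown price is $25.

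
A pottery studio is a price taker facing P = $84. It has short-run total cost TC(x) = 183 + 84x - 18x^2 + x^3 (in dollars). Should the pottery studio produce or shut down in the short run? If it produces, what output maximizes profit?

Variable cost is VC = 84x - 18x^2 + x^3, so AVC = VC/x = 84 - 18x + x^2 and MC = dTC/dx = 84 - 36x + 3x^2.
AVC hits its minimum where MC = AVC, at x = 9, giving min AVC = 84 - 18·9 + 9^2 = $3.
Since P = $84 ≥ min AVC = $3, price covers variable cost and the firm should produce.
Solving P = MC: -36x + 3x^2 = 0 ⇒ x = 0 or 12. On the upward-sloping branch, x* = 12.
Check: AVC at x = 12 is $12 ≤ P, so revenue covers variable cost.
Profit = P·x − TC = 84·12 − 327 = $681.

Produce at x = 12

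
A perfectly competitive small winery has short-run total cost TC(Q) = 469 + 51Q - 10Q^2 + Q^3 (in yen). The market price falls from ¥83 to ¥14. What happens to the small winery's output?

Output falls from 8 to 0 (the firm shuts down)

MC = 51 - 20Q + 3Q^2; the shutdown threshold is min AVC = ¥26 (at Q = 5).
With P = ¥83 above the shutdown price, P = MC gives Q = 8.
At P = ¥14 < min AVC = ¥26, price no longer covers variable cost at any output, so the firm shuts down: Q = 0.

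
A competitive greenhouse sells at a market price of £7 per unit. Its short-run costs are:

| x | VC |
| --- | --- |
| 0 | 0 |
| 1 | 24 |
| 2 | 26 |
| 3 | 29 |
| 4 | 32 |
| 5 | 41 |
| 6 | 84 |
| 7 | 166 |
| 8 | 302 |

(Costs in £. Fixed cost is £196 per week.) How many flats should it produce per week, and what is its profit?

x = 0 (shut down); profit = -£196

Profit at each row (π = 7x − TC): x=0: -196; x=1: -213; x=2: -208; x=3: -204; x=4: -200; x=5: -202; x=6: -238; x=7: -313; x=8: -442.
Profit is highest at x = 0. Equivalently, the lowest AVC in the table is 32/4 ≈ £8 at x = 4, and P = £7 falls below it — price never covers variable cost, so the firm shuts down and loses only its fixed cost.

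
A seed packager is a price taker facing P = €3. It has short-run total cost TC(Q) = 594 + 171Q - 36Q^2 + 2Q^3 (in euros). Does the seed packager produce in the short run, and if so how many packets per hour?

From TC, MC = TC'(Q) = 171 - 72Q + 6Q^2 and AVC = VC/Q = 171 - 36Q + 2Q^2.
AVC hits its minimum where MC = AVC, at Q = 9, giving min AVC = 171 - 36·9 + 2·9^2 = €9.
Since P = €3 < min AVC = €9, price fails to cover variable cost at any output.
The firm minimizes its loss by shutting down and losing only its fixed cost of €594.

Shut down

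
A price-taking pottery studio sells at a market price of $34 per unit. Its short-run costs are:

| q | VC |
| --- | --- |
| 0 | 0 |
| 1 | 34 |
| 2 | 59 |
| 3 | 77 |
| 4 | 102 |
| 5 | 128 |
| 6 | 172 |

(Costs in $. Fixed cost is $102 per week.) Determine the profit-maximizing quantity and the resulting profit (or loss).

q = 5; profit = -$60

Compute π = P·q − TC at each output: q=0: -102; q=1: -102; q=2: -93; q=3: -77; q=4: -68; q=5: -60; q=6: -70.
Profit is maximized at q = 5. AVC there is 128/5 = $25.60 ≤ P, so producing beats shutting down (which would give -$102).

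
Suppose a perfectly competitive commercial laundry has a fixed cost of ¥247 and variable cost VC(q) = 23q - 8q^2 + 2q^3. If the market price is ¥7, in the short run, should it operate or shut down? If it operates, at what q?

Strip out fixed cost: VC = 23q - 8q^2 + 2q^3. Then AVC = 23 - 8q + 2q^2 and MC = 23 - 16q + 6q^2.
AVC is minimized where dAVC/dq = -8 + 4q = 0, at q = 2; min AVC = 23 - 8·2 + 2·2^2 = ¥15.
P = ¥7 lies below min AVC = ¥15; no output level covers variable cost.
Best response: produce nothing and absorb the ¥247 fixed cost.

Shut down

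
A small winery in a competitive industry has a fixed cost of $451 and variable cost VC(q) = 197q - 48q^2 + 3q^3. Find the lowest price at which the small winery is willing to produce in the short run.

$5 per unit

Short-run supply begins at min AVC. From VC = 197q - 48q^2 + 3q^3, AVC = 197 - 48q + 3q^2.
At the minimum of AVC, MC = AVC. MC = 197 - 96q + 9q^2; setting MC = AVC gives 6q^2 - 48q = 0, so q = 8. min AVC = 5.
So the shutdown price is $5.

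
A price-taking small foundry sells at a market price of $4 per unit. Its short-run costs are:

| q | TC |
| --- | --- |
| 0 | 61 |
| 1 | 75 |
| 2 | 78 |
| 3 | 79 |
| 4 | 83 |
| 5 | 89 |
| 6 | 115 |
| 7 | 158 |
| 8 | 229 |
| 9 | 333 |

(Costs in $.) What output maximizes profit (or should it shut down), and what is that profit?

q = 0 (shut down); profit = -$61

Tabulate TR − TC: q=0: -61; q=1: -71; q=2: -70; q=3: -67; q=4: -67; q=5: -69; q=6: -91; q=7: -130; q=8: -197; q=9: -297.
Profit is highest at q = 0. Equivalently, the lowest AVC in the table is 22/4 ≈ $5.50 at q = 4, and P = $4 falls below it — price never covers variable cost, so the firm shuts down and loses only its fixed cost.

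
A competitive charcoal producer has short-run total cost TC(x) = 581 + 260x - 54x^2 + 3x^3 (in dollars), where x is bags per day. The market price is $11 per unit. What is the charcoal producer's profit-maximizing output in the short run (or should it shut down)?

Variable cost is VC = 260x - 54x^2 + 3x^3, so AVC = VC/x = 260 - 54x + 3x^2 and MC = dTC/dx = 260 - 108x + 9x^2.
AVC is minimized where dAVC/dx = -54 + 6x = 0, at x = 9; min AVC = 260 - 54·9 + 3·9^2 = $17.
With P < min AVC ($11 < $17), every unit sold adds to the loss.
The firm minimizes its loss by shutting down and losing only its fixed cost of $581.

Shut down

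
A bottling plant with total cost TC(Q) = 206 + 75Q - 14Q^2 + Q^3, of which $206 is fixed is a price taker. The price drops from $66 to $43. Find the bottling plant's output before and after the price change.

MC = 75 - 28Q + 3Q^2; the shutdown threshold is min AVC = $26 (at Q = 7).
With P = $66 above the shutdown price, P = MC gives Q = 9.
At P = $43 ≥ min AVC, set P = MC: Q = 8. The firm stays open but cuts output.

Output falls from 9 to 8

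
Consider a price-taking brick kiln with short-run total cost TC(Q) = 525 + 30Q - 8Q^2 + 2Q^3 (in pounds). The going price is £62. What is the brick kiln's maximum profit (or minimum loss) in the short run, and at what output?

AVC = 30 - 8Q + 2Q^2 has its minimum £22 at Q = 2; price £62 clears that bar, so the firm operates.
MC = 30 - 16Q + 6Q^2. Setting P = MC and taking the root on the rising branch gives Q* = 4.
TR = 62·4 = 248. TC = 525 + 120 = 645. Profit = 248 − 645 = -£397.
By producing, the firm covers all variable cost plus £128 of fixed cost; shutting down would lose the full £525.

Profit = -£397 at Q = 4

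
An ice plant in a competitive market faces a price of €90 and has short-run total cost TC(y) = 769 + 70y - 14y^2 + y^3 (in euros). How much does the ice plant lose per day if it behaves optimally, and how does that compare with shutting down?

Profit = -€169 at y = 10

AVC = 70 - 14y + y^2 has its minimum €21 at y = 7; price €90 clears that bar, so the firm operates.
MC = 70 - 28y + 3y^2. Setting P = MC and taking the root on the rising branch gives y* = 10.
TR = 90·10 = 900. TC = 769 + 300 = 1069. Profit = 900 − 1069 = -€169.
Shutting down would mean losing the fixed cost of €769, so operating at a loss of €169 is better by €600.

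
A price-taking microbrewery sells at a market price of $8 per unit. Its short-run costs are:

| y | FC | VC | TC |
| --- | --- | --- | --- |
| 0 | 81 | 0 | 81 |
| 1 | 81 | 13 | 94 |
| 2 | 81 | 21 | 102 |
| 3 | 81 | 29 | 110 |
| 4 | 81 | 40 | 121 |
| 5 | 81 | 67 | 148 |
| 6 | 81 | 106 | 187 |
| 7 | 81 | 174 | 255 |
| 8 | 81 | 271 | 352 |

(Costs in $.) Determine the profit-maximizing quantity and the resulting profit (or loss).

y = 0 (shut down); profit = -$81

Compute π = P·y − TC at each output: y=0: -81; y=1: -86; y=2: -86; y=3: -86; y=4: -89; y=5: -108; y=6: -139; y=7: -199; y=8: -288.
Profit is highest at y = 0. Equivalently, the lowest AVC in the table is 29/3 ≈ $9.67 at y = 3, and P = $8 falls below it — price never covers variable cost, so the firm shuts down and loses only its fixed cost.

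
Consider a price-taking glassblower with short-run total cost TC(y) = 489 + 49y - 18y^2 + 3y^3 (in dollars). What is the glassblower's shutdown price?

$22 per unit

Short-run supply begins at min AVC. From VC = 49y - 18y^2 + 3y^3, AVC = 49 - 18y + 3y^2.
dAVC/dy = -18 + 6y = 0 gives y = 3. min AVC = 49 - 18·3 + 3·3^2 = 22.
So the shutdown price is $22.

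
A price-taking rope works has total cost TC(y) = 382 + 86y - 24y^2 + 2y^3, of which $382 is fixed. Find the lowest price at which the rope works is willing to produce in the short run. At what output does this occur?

$14 per unit, at y = 6

The shutdown price is the minimum of AVC. VC = 86y - 24y^2 + 2y^3, so AVC = 86 - 24y + 2y^2.
dAVC/dy = -24 + 4y = 0 gives y = 6. min AVC = 86 - 24·6 + 2·6^2 = 14.
So the shutdown price is $14.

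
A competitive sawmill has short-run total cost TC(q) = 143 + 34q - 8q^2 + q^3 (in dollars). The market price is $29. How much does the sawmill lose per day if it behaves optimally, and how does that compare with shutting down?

AVC = 34 - 8q + q^2 has its minimum $18 at q = 4; price $29 clears that bar, so the firm operates.
MC = 34 - 16q + 3q^2. Setting P = MC and taking the root on the rising branch gives q* = 5.
TR = 29·5 = 145. TC = 143 + 95 = 238. Profit = 145 − 238 = -$93.
By producing, the firm covers all variable cost plus $50 of fixed cost; shutting down would lose the full $143.

Profit = -$93 at q = 5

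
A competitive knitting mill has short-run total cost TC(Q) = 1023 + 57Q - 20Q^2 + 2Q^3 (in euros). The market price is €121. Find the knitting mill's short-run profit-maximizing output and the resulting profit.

Profit = -€255 at Q = 8

AVC = 57 - 20Q + 2Q^2 has its minimum €7 at Q = 5; price €121 clears that bar, so the firm operates.
With MC = 57 - 40Q + 6Q^2, P = MC on the upward-sloping part at Q* = 8.
TR = 121·8 = 968. TC = 1023 + 200 = 1223. Profit = 968 − 1223 = -€255.
Shutting down would mean losing the fixed cost of €1023, so operating at a loss of €255 is better by €768.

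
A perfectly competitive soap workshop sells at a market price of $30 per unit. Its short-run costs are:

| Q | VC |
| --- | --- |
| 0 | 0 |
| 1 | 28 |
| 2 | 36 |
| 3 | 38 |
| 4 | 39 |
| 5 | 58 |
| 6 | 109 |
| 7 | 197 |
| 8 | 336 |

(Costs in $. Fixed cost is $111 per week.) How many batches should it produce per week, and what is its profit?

Q = 5; profit = -$19

Compute π = P·Q − TC at each output: Q=0: -111; Q=1: -109; Q=2: -87; Q=3: -59; Q=4: -30; Q=5: -19; Q=6: -40; Q=7: -98; Q=8: -207.
Profit is maximized at Q = 5. AVC there is 58/5 = $11.60 ≤ P, so producing beats shutting down (which would give -$111).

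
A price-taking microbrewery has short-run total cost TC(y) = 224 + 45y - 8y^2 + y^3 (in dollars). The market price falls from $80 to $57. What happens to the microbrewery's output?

AVC = 45 - 8y + y^2, minimized at y = 4 where min AVC = $29. MC = 45 - 16y + 3y^2.
At P = $80 ≥ min AVC, set P = MC on the rising branch: y = 7.
At P = $57 ≥ min AVC, set P = MC: y = 6. The firm stays open but cuts output.

Output falls from 7 to 6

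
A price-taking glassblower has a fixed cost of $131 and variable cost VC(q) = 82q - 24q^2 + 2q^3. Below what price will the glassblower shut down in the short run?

$10 per unit

Short-run supply begins at min AVC. From VC = 82q - 24q^2 + 2q^3, AVC = 82 - 24q + 2q^2.
dAVC/dq = -24 + 4q = 0 gives q = 6. min AVC = 82 - 24·6 + 2·6^2 = 10.
The firm shuts down for any P below $10.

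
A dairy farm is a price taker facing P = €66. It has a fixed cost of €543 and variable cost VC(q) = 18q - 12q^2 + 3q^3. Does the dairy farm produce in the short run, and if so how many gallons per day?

Produce at q = 4

Variable cost is VC = 18q - 12q^2 + 3q^3, so AVC = VC/q = 18 - 12q + 3q^2 and MC = dTC/dq = 18 - 24q + 9q^2.
AVC is minimized where dAVC/dq = -12 + 6q = 0, at q = 2; min AVC = 18 - 12·2 + 3·2^2 = €6.
P = €66 exceeds min AVC = €6, so the firm stays open.
Solving P = MC: -48 - 24q + 9q^2 = 0 ⇒ q = -4/3 or 4. On the upward-sloping branch, q* = 4.
Check: AVC at q = 4 is €18 ≤ P, so revenue covers variable cost.
Profit = P·q − TC = 66·4 − 615 = -€351, a loss, but smaller than the €543 fixed cost the firm would lose by shutting down.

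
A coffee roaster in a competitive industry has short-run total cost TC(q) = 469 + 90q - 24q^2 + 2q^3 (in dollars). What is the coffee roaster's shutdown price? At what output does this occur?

$18 per unit, at q = 6

The shutdown price is the minimum of AVC. VC = 90q - 24q^2 + 2q^3, so AVC = 90 - 24q + 2q^2.
dAVC/dq = -24 + 4q = 0 gives q = 6. min AVC = 90 - 24·6 + 2·6^2 = 18.
The firm shuts down for any P below $18.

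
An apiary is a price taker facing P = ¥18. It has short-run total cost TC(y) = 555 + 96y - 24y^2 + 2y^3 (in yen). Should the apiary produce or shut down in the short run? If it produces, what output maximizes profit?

From TC, MC = TC'(y) = 96 - 48y + 6y^2 and AVC = VC/y = 96 - 24y + 2y^2.
AVC is minimized where dAVC/dy = -24 + 4y = 0, at y = 6; min AVC = 96 - 24·6 + 2·6^2 = ¥24.
P = ¥18 lies below min AVC = ¥24; no output level covers variable cost.
Best response: produce nothing and absorb the ¥555 fixed cost.

Shut down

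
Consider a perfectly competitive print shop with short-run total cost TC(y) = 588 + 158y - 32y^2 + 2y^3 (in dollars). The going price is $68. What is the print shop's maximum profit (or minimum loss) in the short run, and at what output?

AVC = 158 - 32y + 2y^2 has its minimum $30 at y = 8; price $68 clears that bar, so the firm operates.
With MC = 158 - 64y + 6y^2, P = MC on the upward-sloping part at y* = 9.
TR = 68·9 = 612. TC = 588 + 288 = 876. Profit = 612 − 876 = -$264.
That loss of $264 beats the $588 the firm would lose by shutting down; producing recovers $324 of fixed cost.

Profit = -$264 at y = 9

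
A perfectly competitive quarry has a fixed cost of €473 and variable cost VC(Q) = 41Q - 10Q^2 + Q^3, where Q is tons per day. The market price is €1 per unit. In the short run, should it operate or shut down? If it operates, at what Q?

Strip out fixed cost: VC = 41Q - 10Q^2 + Q^3. Then AVC = 41 - 10Q + Q^2 and MC = 41 - 20Q + 3Q^2.
The AVC parabola has its vertex at Q = 10/2 = 5, where AVC = 41 - 10·5 + 5^2 = €16.
P = €1 lies below min AVC = €16; no output level covers variable cost.
Shutting down limits the loss to fixed cost, €473.

Shut down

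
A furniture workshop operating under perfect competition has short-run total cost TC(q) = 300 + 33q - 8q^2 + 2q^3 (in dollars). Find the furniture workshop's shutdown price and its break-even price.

Shutdown price = $25; break-even price = $103

AVC = 33 - 8q + 2q^2; minimized at q = 2, giving min AVC = $25. That is the shutdown price.
ATC = 300/q + 33 - 8q + 2q^2. Setting dATC/dq = −300/q^2 − 8 + 4q = 0 gives q = 5 (since 4·5^3 − 8·5^2 = 300).
min ATC = 300/5 + 33 − 8·5 + 2·5^2 = $103. That is the break-even price.
For $25 ≤ P < $103 the firm produces at a loss; below $25 it shuts down.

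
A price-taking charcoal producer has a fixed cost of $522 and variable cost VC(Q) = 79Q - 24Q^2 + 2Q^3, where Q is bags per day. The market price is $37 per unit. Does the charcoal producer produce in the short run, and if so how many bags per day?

Produce at Q = 7

From TC, MC = TC'(Q) = 79 - 48Q + 6Q^2 and AVC = VC/Q = 79 - 24Q + 2Q^2.
AVC hits its minimum where MC = AVC, at Q = 6, giving min AVC = 79 - 24·6 + 2·6^2 = $7.
Because $37 ≥ $7, revenue can cover variable cost; the firm operates.
P = MC gives 42 - 48Q + 6Q^2 = 0, with roots 1 and 7. Take the larger (rising MC): Q* = 7.
Check: AVC at Q = 7 is $9 ≤ P, so revenue covers variable cost.
Profit = P·Q − TC = 37·7 − 585 = -$326, a loss, but smaller than the $522 fixed cost the firm would lose by shutting down.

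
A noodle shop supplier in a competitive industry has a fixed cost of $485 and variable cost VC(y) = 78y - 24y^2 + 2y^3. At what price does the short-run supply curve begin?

Short-run supply begins at min AVC. From VC = 78y - 24y^2 + 2y^3, AVC = 78 - 24y + 2y^2.
dAVC/dy = -24 + 4y = 0 gives y = 6. min AVC = 78 - 24·6 + 2·6^2 = 6.
The firm shuts down for any P below $6.

$6 per unit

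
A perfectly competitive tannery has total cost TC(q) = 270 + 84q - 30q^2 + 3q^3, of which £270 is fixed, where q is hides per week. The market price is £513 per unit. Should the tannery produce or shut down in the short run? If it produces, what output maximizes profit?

From TC, MC = TC'(q) = 84 - 60q + 9q^2 and AVC = VC/q = 84 - 30q + 3q^2.
AVC hits its minimum where MC = AVC, at q = 5, giving min AVC = 84 - 30·5 + 3·5^2 = £9.
Since P = £513 ≥ min AVC = £9, price covers variable cost and the firm should produce.
Set P = MC: 513 = 84 - 60q + 9q^2 → -429 - 60q + 9q^2 = 0. The roots are q = -13/3 and q = 11; the profit-maximizing output is on the rising part of MC, so q* = 11.
Check: AVC at q = 11 is £117 ≤ P, so revenue covers variable cost.
Profit = P·q − TC = 513·11 − 1557 = £4086.

Produce at q = 11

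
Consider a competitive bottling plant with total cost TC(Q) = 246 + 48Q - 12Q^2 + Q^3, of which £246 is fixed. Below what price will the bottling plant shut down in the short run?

£12 per unit

Short-run supply begins at min AVC. From VC = 48Q - 12Q^2 + Q^3, AVC = 48 - 12Q + Q^2.
At the minimum of AVC, MC = AVC. MC = 48 - 24Q + 3Q^2; setting MC = AVC gives 2Q^2 - 12Q = 0, so Q = 6. min AVC = 12.
The firm shuts down for any P below £12.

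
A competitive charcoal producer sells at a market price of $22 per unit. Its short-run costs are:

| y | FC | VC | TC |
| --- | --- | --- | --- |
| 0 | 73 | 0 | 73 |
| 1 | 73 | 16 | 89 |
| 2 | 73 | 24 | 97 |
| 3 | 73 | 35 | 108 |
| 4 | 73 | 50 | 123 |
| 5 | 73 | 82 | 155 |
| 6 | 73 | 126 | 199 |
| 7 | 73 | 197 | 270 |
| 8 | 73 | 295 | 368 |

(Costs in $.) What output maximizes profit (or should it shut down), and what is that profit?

Profit at each row (π = 22y − TC): y=0: -73; y=1: -67; y=2: -53; y=3: -42; y=4: -35; y=5: -45; y=6: -67; y=7: -116; y=8: -192.
Profit is maximized at y = 4. AVC there is 50/4 = $12.50 ≤ P, so producing beats shutting down (which would give -$73).

y = 4; profit = -$35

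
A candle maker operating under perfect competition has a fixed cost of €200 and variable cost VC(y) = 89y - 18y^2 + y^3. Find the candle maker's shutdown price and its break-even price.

Shutdown price = min AVC. AVC = 89 - 18y + y^2, with vertex at y = 9 and minimum €8.
ATC = 200/y + 89 - 18y + y^2. Setting dATC/dy = −200/y^2 − 18 + 2y = 0 gives y = 10 (since 2·10^3 − 18·10^2 = 200).
min ATC = 200/10 + 89 − 18·10 + 10^2 = €29. That is the break-even price.
Between these two prices the firm operates at a loss; above €29 it earns a profit.

Shutdown price = €8; break-even price = €29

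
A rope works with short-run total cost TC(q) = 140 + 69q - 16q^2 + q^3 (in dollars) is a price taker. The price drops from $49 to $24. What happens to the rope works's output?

MC = 69 - 32q + 3q^2; the shutdown threshold is min AVC = $5 (at q = 8).
With P = $49 above the shutdown price, P = MC gives q = 10.
At P = $24 ≥ min AVC, set P = MC: q = 9. The firm stays open but cuts output.

Output falls from 10 to 9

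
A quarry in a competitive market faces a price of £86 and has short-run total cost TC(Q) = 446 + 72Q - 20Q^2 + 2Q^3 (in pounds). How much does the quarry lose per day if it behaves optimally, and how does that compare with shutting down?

AVC = 72 - 20Q + 2Q^2; min AVC = £22 at Q = 5. Since P = £86 ≥ min AVC, the firm produces.
MC = 72 - 40Q + 6Q^2. Setting P = MC and taking the root on the rising branch gives Q* = 7.
TR = 86·7 = 602. TC = 446 + 210 = 656. Profit = 602 − 656 = -£54.
By producing, the firm covers all variable cost plus £392 of fixed cost; shutting down would lose the full £446.

Profit = -£54 at Q = 7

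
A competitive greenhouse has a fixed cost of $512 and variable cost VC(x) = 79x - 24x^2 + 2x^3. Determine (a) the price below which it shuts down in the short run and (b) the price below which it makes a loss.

Shutdown price = $7; break-even price = $79

Shutdown price = min AVC. AVC = 79 - 24x + 2x^2, with vertex at x = 6 and minimum $7.
ATC = 512/x + 79 - 24x + 2x^2. Setting dATC/dx = −512/x^2 − 24 + 4x = 0 gives x = 8 (since 4·8^3 − 24·8^2 = 512).
min ATC = 512/8 + 79 − 24·8 + 2·8^2 = $79. That is the break-even price.
For $7 ≤ P < $79 the firm produces at a loss; below $7 it shuts down.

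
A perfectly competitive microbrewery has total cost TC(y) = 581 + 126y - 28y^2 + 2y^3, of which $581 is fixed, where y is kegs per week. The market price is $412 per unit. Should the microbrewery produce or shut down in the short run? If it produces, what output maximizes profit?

Produce at y = 13

Strip out fixed cost: VC = 126y - 28y^2 + 2y^3. Then AVC = 126 - 28y + 2y^2 and MC = 126 - 56y + 6y^2.
AVC is minimized where dAVC/dy = -28 + 4y = 0, at y = 7; min AVC = 126 - 28·7 + 2·7^2 = $28.
Since P = $412 ≥ min AVC = $28, price covers variable cost and the firm should produce.
Solving P = MC: -286 - 56y + 6y^2 = 0 ⇒ y = -11/3 or 13. On the upward-sloping branch, y* = 13.
Check: AVC at y = 13 is $100 ≤ P, so revenue covers variable cost.
Profit = P·y − TC = 412·13 − 1881 = $3475.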